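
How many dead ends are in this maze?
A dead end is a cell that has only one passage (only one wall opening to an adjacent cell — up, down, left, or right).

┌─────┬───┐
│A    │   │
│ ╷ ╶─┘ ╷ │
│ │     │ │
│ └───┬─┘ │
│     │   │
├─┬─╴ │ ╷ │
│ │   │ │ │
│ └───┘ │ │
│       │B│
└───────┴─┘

Checking each cell for number of passages:

Dead ends found at positions:
  (0, 2)
  (3, 0)
  (3, 1)
  (4, 4)
Total dead ends: 4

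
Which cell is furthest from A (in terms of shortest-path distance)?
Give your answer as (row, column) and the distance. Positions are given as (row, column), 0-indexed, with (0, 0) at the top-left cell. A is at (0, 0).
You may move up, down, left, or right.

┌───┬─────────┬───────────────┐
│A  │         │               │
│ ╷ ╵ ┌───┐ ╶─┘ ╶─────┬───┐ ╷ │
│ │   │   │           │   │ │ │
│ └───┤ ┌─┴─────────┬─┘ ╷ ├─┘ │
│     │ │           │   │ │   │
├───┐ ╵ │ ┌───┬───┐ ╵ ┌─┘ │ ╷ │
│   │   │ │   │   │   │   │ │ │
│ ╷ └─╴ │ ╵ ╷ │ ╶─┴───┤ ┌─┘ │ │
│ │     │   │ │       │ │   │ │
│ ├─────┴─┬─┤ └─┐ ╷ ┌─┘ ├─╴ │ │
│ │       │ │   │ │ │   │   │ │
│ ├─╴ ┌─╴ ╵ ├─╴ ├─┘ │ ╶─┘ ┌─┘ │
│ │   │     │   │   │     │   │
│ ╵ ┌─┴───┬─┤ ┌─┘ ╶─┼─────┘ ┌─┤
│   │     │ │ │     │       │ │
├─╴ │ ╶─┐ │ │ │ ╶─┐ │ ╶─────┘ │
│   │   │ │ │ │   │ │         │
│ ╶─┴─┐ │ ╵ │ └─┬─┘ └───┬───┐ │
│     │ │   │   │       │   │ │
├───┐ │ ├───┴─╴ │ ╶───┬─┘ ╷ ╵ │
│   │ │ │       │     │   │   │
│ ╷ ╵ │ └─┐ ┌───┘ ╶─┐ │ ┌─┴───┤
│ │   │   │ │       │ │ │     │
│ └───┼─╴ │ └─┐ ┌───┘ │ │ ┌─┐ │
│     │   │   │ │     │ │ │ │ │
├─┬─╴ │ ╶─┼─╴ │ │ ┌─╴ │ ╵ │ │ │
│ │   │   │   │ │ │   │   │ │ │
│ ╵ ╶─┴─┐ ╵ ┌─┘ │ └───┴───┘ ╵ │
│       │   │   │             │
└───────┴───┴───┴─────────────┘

Computing BFS distances from A to all cells:
Furthest cell: (7, 5)
Distance: 88 steps

Path from A to the furthest cell:

┌───┬─────────┬───────────────┐
│A ↓│↱ → → ↓  │↱ → → → → → → ↓│
│ ╷ ╵ ┌───┐ ╶─┘ ╶─────┬───┐ ╷ │
│ │↳ ↑│   │↳ → ↑      │↓ ↰│ │↓│
│ └───┤ ┌─┴─────────┬─┘ ╷ ├─┘ │
│     │ │↓ ← ← ← ← ↰│↓ ↲│↑│↓ ↲│
├───┐ ╵ │ ┌───┬───┐ ╵ ┌─┘ │ ╷ │
│   │   │↓│↱ ↓│   │↑ ↲│↱ ↑│↓│ │
│ ╷ └─╴ │ ╵ ╷ │ ╶─┴───┤ ┌─┘ │ │
│ │     │↳ ↑│↓│       │↑│  ↓│ │
│ ├─────┴─┬─┤ └─┐ ╷ ┌─┘ ├─╴ │ │
│ │       │ │↳ ↓│ │ │↱ ↑│↓ ↲│ │
│ ├─╴ ┌─╴ ╵ ├─╴ ├─┘ │ ╶─┘ ┌─┘ │
│ │   │     │↓ ↲│   │↑ ← ↲│   │
│ ╵ ┌─┴───┬─┤ ┌─┘ ╶─┼─────┘ ┌─┤
│   │↱ → ↓│B│↓│     │       │ │
├─╴ │ ╶─┐ │ │ │ ╶─┐ │ ╶─────┘ │
│   │↑ ↰│↓│↑│↓│   │ │         │
│ ╶─┴─┐ │ ╵ │ └─┬─┘ └───┬───┐ │
│     │↑│↳ ↑│↳ ↓│       │   │ │
├───┐ │ ├───┴─╴ │ ╶───┬─┘ ╷ ╵ │
│   │ │↑│  ↓ ← ↲│     │   │   │
│ ╷ ╵ │ └─┐ ┌───┘ ╶─┐ │ ┌─┴───┤
│ │   │↑ ↰│↓│       │ │ │     │
│ └───┼─╴ │ └─┐ ┌───┘ │ │ ┌─┐ │
│     │↱ ↑│↳ ↓│ │     │ │ │ │ │
├─┬─╴ │ ╶─┼─╴ │ │ ┌─╴ │ ╵ │ │ │
│ │   │↑ ↰│↓ ↲│ │ │   │   │ │ │
│ ╵ ╶─┴─┐ ╵ ┌─┘ │ └───┴───┘ ╵ │
│       │↑ ↲│   │             │
└───────┴───┴───┴─────────────┘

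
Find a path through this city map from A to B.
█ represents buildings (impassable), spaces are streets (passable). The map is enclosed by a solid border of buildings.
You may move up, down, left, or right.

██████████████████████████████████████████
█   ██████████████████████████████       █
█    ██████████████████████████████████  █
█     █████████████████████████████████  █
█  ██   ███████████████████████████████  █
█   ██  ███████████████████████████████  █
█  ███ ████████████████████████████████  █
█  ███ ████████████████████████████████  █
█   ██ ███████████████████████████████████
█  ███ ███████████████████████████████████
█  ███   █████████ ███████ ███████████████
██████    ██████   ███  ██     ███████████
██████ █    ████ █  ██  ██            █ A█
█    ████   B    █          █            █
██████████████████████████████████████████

Finding the shortest path from A to B:
Movement: cardinal only
Path length: 35 steps
Directions: down → left → left → left → up → left → left → left → left → left → left → left → left → left → left → down → left → left → left → left → left → left → left → left → up → left → up → left → left → down → down → left → left → left → left

Solution:

██████████████████████████████████████████
█   ██████████████████████████████       █
█    ██████████████████████████████████  █
█     █████████████████████████████████  █
█  ██   ███████████████████████████████  █
█   ██  ███████████████████████████████  █
█  ███ ████████████████████████████████  █
█  ███ ████████████████████████████████  █
█   ██ ███████████████████████████████████
█  ███ ███████████████████████████████████
█  ███   █████████ ███████ ███████████████
██████    ██████↓←↰███  ██     ███████████
██████ █    ████↓█↑↰██  ██ ↓←←←←←←←←←↰█ A█
█    ████   B←←←↲█ ↑←←←←←←←↲█        ↑←←↲█
██████████████████████████████████████████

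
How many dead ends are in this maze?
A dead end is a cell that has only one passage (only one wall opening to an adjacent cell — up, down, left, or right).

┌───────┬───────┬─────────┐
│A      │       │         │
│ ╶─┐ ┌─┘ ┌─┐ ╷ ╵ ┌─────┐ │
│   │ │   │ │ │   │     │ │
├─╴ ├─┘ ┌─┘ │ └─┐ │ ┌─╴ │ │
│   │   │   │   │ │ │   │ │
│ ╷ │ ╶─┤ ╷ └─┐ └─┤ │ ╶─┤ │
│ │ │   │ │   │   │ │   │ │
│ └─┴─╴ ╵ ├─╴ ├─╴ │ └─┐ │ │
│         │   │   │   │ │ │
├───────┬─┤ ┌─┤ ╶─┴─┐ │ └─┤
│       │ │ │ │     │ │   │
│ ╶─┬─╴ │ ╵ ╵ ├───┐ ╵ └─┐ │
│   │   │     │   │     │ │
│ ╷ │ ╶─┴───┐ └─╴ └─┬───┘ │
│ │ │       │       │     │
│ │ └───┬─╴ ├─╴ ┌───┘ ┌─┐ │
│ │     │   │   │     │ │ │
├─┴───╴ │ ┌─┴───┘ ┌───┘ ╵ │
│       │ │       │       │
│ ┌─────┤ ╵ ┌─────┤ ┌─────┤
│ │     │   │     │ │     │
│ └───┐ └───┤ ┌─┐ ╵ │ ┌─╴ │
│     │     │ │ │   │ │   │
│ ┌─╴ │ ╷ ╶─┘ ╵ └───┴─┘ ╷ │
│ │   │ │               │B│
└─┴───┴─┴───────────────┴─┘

Checking each cell for number of passages:

Dead ends found at positions:
  (0, 3)
  (1, 2)
  (1, 5)
  (2, 8)
  (3, 1)
  (4, 12)
  (5, 4)
  (5, 6)
  (6, 7)
  (6, 11)
  (7, 9)
  (8, 0)
  (8, 6)
  (8, 11)
  (10, 1)
  (11, 5)
  (11, 7)
  (11, 10)
  (12, 0)
  (12, 1)
  (12, 3)
  (12, 12)
Total dead ends: 22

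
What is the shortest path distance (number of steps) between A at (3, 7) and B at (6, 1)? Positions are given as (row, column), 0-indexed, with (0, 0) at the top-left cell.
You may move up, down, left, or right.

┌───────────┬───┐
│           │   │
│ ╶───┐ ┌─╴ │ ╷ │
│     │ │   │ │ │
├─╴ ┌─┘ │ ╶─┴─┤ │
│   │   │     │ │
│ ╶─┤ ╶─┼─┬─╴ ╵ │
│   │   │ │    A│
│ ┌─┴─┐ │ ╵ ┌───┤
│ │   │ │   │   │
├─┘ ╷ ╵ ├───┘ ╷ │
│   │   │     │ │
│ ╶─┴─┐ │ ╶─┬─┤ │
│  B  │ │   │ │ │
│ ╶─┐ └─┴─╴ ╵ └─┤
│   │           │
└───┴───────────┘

Finding path from (3, 7) to (6, 1):
Path: (3,7) → (3,6) → (2,6) → (2,5) → (2,4) → (1,4) → (1,5) → (0,5) → (0,4) → (0,3) → (1,3) → (2,3) → (2,2) → (3,2) → (3,3) → (4,3) → (5,3) → (5,2) → (4,2) → (4,1) → (5,1) → (5,0) → (6,0) → (6,1)
Distance: 23 steps

Solution:

┌───────────┬───┐
│      ↓ ← ↰│   │
│ ╶───┐ ┌─╴ │ ╷ │
│     │↓│↱ ↑│ │ │
├─╴ ┌─┘ │ ╶─┴─┤ │
│   │↓ ↲│↑ ← ↰│ │
│ ╶─┤ ╶─┼─┬─╴ ╵ │
│   │↳ ↓│ │  ↑ A│
│ ┌─┴─┐ │ ╵ ┌───┤
│ │↓ ↰│↓│   │   │
├─┘ ╷ ╵ ├───┘ ╷ │
│↓ ↲│↑ ↲│     │ │
│ ╶─┴─┐ │ ╶─┬─┤ │
│↳ B  │ │   │ │ │
│ ╶─┐ └─┴─╴ ╵ └─┤
│   │           │
└───┴───────────┘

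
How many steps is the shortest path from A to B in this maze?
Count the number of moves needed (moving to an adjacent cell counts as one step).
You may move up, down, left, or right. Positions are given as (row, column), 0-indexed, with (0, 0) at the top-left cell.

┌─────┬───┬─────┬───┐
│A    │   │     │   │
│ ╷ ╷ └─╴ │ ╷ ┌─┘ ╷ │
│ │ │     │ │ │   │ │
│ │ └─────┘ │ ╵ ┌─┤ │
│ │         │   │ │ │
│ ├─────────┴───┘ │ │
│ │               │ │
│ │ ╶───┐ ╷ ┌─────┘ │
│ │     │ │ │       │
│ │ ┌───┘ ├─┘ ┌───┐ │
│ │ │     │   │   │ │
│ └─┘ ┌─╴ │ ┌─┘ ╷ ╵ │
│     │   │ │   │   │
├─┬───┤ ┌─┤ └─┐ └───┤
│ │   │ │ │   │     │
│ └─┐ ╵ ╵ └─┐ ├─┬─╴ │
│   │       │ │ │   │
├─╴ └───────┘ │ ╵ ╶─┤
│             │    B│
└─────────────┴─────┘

Using BFS to find shortest path:
Start: (0, 0), End: (9, 9)
Path found:
(0,0) → (0,1) → (1,1) → (2,1) → (2,2) → (2,3) → (2,4) → (2,5) → (1,5) → (0,5) → (0,6) → (1,6) → (2,6) → (2,7) → (1,7) → (1,8) → (0,8) → (0,9) → (1,9) → (2,9) → (3,9) → (4,9) → (5,9) → (6,9) → (6,8) → (5,8) → (5,7) → (6,7) → (7,7) → (7,8) → (7,9) → (8,9) → (8,8) → (9,8) → (9,9)
Number of steps: 34

Solution:

┌─────┬───┬─────┬───┐
│A ↓  │   │↱ ↓  │↱ ↓│
│ ╷ ╷ └─╴ │ ╷ ┌─┘ ╷ │
│ │↓│     │↑│↓│↱ ↑│↓│
│ │ └─────┘ │ ╵ ┌─┤ │
│ │↳ → → → ↑│↳ ↑│ │↓│
│ ├─────────┴───┘ │ │
│ │               │↓│
│ │ ╶───┐ ╷ ┌─────┘ │
│ │     │ │ │      ↓│
│ │ ┌───┘ ├─┘ ┌───┐ │
│ │ │     │   │↓ ↰│↓│
│ └─┘ ┌─╴ │ ┌─┘ ╷ ╵ │
│     │   │ │  ↓│↑ ↲│
├─┬───┤ ┌─┤ └─┐ └───┤
│ │   │ │ │   │↳ → ↓│
│ └─┐ ╵ ╵ └─┐ ├─┬─╴ │
│   │       │ │ │↓ ↲│
├─╴ └───────┘ │ ╵ ╶─┤
│             │  ↳ B│
└─────────────┴─────┘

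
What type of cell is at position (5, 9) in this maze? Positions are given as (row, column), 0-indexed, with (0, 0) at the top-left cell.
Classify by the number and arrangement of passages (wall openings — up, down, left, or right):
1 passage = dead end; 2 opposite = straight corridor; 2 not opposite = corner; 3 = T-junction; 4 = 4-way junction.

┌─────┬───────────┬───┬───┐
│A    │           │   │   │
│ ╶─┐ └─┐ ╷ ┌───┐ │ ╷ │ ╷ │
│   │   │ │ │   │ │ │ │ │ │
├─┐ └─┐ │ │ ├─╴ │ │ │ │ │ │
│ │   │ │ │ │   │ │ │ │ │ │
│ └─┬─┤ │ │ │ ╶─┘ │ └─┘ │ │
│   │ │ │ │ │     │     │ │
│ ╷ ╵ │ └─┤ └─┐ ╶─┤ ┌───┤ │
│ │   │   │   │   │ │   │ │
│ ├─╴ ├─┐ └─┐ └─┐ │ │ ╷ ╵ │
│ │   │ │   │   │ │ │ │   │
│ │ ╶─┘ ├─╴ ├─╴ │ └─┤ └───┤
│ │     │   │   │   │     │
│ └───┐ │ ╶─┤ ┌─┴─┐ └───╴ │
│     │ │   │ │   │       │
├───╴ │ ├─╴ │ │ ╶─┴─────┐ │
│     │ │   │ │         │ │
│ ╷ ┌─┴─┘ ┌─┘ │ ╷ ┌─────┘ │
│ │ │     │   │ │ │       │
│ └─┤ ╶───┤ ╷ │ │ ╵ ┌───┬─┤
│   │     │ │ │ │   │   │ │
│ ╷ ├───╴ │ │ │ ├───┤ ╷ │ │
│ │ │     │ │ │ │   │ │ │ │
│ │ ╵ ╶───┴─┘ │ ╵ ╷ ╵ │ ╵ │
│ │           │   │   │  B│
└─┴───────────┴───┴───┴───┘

Checking cell at (5, 9):
Number of passages: 1
Cell type: dead end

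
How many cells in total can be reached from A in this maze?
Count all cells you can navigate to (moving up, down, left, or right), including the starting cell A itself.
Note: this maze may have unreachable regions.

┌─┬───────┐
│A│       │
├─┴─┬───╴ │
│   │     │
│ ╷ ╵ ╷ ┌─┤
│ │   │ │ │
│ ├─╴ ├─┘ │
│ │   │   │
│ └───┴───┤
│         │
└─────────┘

Using BFS/flood-fill to find all reachable cells from A:
Maze size: 5 × 5 = 25 total cells
24 cell(s) are walled off and cannot be reached from A.
Reachable cells: 1

Reachable region (· marks reachable cells):

┌─┬───────┐
│A│       │
├─┴─┬───╴ │
│   │     │
│ ╷ ╵ ╷ ┌─┤
│ │   │ │ │
│ ├─╴ ├─┘ │
│ │   │   │
│ └───┴───┤
│         │
└─────────┘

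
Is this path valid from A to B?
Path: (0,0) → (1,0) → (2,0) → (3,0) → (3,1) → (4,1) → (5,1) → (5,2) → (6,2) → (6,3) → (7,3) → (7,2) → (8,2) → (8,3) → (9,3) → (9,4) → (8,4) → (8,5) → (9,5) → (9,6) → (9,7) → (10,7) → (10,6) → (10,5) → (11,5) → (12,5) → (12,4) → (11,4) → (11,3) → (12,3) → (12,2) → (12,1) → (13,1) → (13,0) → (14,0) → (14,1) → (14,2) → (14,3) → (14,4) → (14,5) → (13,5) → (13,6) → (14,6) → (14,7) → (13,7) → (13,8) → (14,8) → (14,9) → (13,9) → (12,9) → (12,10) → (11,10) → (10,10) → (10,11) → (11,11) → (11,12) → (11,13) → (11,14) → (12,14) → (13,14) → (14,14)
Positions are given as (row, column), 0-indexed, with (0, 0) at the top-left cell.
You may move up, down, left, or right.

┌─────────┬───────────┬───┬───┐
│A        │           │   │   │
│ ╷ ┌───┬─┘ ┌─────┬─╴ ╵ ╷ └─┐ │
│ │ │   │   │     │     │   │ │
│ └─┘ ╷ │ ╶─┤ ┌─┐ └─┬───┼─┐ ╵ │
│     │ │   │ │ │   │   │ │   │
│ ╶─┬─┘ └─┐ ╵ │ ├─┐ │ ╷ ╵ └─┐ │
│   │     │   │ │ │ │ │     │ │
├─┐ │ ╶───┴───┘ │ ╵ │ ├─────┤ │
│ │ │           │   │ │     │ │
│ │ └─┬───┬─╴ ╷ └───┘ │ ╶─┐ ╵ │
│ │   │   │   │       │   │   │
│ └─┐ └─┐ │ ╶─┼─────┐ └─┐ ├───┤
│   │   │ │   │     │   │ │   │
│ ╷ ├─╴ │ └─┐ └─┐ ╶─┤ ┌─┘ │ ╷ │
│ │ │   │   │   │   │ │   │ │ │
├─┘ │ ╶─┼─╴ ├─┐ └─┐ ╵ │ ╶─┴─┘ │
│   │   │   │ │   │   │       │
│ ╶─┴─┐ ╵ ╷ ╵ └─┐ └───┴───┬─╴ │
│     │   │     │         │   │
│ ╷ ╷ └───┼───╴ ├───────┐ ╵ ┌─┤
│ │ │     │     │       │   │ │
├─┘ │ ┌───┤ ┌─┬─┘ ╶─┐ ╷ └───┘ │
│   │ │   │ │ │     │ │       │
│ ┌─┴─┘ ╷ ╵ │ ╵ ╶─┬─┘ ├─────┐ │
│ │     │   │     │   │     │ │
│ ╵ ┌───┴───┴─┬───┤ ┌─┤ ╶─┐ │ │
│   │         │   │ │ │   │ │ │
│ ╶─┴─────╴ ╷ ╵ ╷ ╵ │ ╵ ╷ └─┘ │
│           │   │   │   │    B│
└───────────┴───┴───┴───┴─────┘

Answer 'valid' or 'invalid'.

Checking path validity:
Result: All consecutive moves are passable.

valid

Correct solution:

┌─────────┬───────────┬───┬───┐
│A        │           │   │   │
│ ╷ ┌───┬─┘ ┌─────┬─╴ ╵ ╷ └─┐ │
│↓│ │   │   │     │     │   │ │
│ └─┘ ╷ │ ╶─┤ ┌─┐ └─┬───┼─┐ ╵ │
│↓    │ │   │ │ │   │   │ │   │
│ ╶─┬─┘ └─┐ ╵ │ ├─┐ │ ╷ ╵ └─┐ │
│↳ ↓│     │   │ │ │ │ │     │ │
├─┐ │ ╶───┴───┘ │ ╵ │ ├─────┤ │
│ │↓│           │   │ │     │ │
│ │ └─┬───┬─╴ ╷ └───┘ │ ╶─┐ ╵ │
│ │↳ ↓│   │   │       │   │   │
│ └─┐ └─┐ │ ╶─┼─────┐ └─┐ ├───┤
│   │↳ ↓│ │   │     │   │ │   │
│ ╷ ├─╴ │ └─┐ └─┐ ╶─┤ ┌─┘ │ ╷ │
│ │ │↓ ↲│   │   │   │ │   │ │ │
├─┘ │ ╶─┼─╴ ├─┐ └─┐ ╵ │ ╶─┴─┘ │
│   │↳ ↓│↱ ↓│ │   │   │       │
│ ╶─┴─┐ ╵ ╷ ╵ └─┐ └───┴───┬─╴ │
│     │↳ ↑│↳ → ↓│         │   │
│ ╷ ╷ └───┼───╴ ├───────┐ ╵ ┌─┤
│ │ │     │↓ ← ↲│    ↱ ↓│   │ │
├─┘ │ ┌───┤ ┌─┬─┘ ╶─┐ ╷ └───┘ │
│   │ │↓ ↰│↓│ │     │↑│↳ → → ↓│
│ ┌─┴─┘ ╷ ╵ │ ╵ ╶─┬─┘ ├─────┐ │
│ │↓ ← ↲│↑ ↲│     │↱ ↑│     │↓│
│ ╵ ┌───┴───┴─┬───┤ ┌─┤ ╶─┐ │ │
│↓ ↲│      ↱ ↓│↱ ↓│↑│ │   │ │↓│
│ ╶─┴─────╴ ╷ ╵ ╷ ╵ │ ╵ ╷ └─┘ │
│↳ → → → → ↑│↳ ↑│↳ ↑│   │    B│
└───────────┴───┴───┴───┴─────┘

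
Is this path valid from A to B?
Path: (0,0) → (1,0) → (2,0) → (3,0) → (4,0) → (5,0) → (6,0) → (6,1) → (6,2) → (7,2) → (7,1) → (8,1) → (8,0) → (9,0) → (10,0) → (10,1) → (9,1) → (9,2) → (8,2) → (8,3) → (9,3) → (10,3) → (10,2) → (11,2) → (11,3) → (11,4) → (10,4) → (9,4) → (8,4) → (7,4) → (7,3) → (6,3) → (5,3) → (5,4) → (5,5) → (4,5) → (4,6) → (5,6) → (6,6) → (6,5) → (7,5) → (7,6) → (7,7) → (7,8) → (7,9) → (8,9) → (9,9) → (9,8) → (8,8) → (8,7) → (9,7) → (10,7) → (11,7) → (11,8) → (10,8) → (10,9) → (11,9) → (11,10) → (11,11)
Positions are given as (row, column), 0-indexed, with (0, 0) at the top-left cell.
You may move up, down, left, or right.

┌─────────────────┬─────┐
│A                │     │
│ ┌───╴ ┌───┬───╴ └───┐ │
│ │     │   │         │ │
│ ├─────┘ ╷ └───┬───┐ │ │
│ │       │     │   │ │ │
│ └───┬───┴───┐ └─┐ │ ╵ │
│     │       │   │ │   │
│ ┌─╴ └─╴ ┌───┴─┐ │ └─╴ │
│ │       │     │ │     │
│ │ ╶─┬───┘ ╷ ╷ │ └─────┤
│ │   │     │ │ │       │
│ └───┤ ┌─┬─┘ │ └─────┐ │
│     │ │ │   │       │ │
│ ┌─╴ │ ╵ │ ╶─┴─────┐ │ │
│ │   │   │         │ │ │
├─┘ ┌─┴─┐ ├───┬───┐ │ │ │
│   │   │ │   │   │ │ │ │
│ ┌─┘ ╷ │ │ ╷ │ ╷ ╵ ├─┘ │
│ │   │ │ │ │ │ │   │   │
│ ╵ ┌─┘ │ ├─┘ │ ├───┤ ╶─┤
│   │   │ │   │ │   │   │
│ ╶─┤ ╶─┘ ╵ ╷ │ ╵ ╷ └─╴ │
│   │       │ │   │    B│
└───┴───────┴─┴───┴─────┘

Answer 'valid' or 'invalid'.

Checking path validity:
Result: All consecutive moves are passable.

valid

Correct solution:

┌─────────────────┬─────┐
│A                │     │
│ ┌───╴ ┌───┬───╴ └───┐ │
│↓│     │   │         │ │
│ ├─────┘ ╷ └───┬───┐ │ │
│↓│       │     │   │ │ │
│ └───┬───┴───┐ └─┐ │ ╵ │
│↓    │       │   │ │   │
│ ┌─╴ └─╴ ┌───┴─┐ │ └─╴ │
│↓│       │↱ ↓  │ │     │
│ │ ╶─┬───┘ ╷ ╷ │ └─────┤
│↓│   │↱ → ↑│↓│ │       │
│ └───┤ ┌─┬─┘ │ └─────┐ │
│↳ → ↓│↑│ │↓ ↲│       │ │
│ ┌─╴ │ ╵ │ ╶─┴─────┐ │ │
│ │↓ ↲│↑ ↰│↳ → → → ↓│ │ │
├─┘ ┌─┴─┐ ├───┬───┐ │ │ │
│↓ ↲│↱ ↓│↑│   │↓ ↰│↓│ │ │
│ ┌─┘ ╷ │ │ ╷ │ ╷ ╵ ├─┘ │
│↓│↱ ↑│↓│↑│ │ │↓│↑ ↲│   │
│ ╵ ┌─┘ │ ├─┘ │ ├───┤ ╶─┤
│↳ ↑│↓ ↲│↑│   │↓│↱ ↓│   │
│ ╶─┤ ╶─┘ ╵ ╷ │ ╵ ╷ └─╴ │
│   │↳ → ↑  │ │↳ ↑│↳ → B│
└───┴───────┴─┴───┴─────┘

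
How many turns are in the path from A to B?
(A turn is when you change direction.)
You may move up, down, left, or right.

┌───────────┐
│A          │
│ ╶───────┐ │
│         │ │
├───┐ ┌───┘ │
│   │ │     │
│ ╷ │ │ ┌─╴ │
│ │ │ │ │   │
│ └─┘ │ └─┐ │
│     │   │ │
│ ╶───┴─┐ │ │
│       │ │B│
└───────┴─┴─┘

Directions: right, right, right, right, right, down, down, down, down, down
Number of turns: 1

Solution:

┌───────────┐
│A → → → → ↓│
│ ╶───────┐ │
│         │↓│
├───┐ ┌───┘ │
│   │ │    ↓│
│ ╷ │ │ ┌─╴ │
│ │ │ │ │  ↓│
│ └─┘ │ └─┐ │
│     │   │↓│
│ ╶───┴─┐ │ │
│       │ │B│
└───────┴─┴─┘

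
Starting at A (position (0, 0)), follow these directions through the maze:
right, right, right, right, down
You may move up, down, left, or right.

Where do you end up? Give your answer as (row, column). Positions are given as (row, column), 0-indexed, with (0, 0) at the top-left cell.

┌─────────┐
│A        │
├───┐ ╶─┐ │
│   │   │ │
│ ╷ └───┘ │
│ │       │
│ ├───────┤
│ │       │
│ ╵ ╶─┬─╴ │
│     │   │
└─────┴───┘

Following directions step by step:
Start: (0, 0)
  right: (0, 0) → (0, 1)
  right: (0, 1) → (0, 2)
  right: (0, 2) → (0, 3)
  right: (0, 3) → (0, 4)
  down: (0, 4) → (1, 4)
Final position: (1, 4)

Path taken:

┌─────────┐
│A → → → ↓│
├───┐ ╶─┐ │
│   │   │B│
│ ╷ └───┘ │
│ │       │
│ ├───────┤
│ │       │
│ ╵ ╶─┬─╴ │
│     │   │
└─────┴───┘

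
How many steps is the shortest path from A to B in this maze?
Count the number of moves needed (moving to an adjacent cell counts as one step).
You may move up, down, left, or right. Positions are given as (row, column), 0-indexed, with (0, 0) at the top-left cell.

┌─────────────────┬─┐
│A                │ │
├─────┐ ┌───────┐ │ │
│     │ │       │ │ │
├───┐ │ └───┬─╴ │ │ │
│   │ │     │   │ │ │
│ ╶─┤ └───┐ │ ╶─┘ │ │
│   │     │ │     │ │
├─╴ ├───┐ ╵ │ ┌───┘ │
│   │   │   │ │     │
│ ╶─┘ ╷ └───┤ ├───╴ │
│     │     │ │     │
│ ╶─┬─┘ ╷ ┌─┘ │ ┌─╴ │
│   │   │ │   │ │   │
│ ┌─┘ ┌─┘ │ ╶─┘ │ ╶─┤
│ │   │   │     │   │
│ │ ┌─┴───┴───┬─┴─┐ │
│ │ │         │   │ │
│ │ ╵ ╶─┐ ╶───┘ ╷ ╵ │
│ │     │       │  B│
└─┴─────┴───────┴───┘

Using BFS to find shortest path:
Start: (0, 0), End: (9, 9)
Path found:
(0,0) → (0,1) → (0,2) → (0,3) → (0,4) → (0,5) → (0,6) → (0,7) → (0,8) → (1,8) → (2,8) → (3,8) → (3,7) → (3,6) → (4,6) → (5,6) → (6,6) → (6,5) → (7,5) → (7,6) → (7,7) → (6,7) → (5,7) → (5,8) → (5,9) → (6,9) → (6,8) → (7,8) → (7,9) → (8,9) → (9,9)
Number of steps: 30

Solution:

┌─────────────────┬─┐
│A → → → → → → → ↓│ │
├─────┐ ┌───────┐ │ │
│     │ │       │↓│ │
├───┐ │ └───┬─╴ │ │ │
│   │ │     │   │↓│ │
│ ╶─┤ └───┐ │ ╶─┘ │ │
│   │     │ │↓ ← ↲│ │
├─╴ ├───┐ ╵ │ ┌───┘ │
│   │   │   │↓│     │
│ ╶─┘ ╷ └───┤ ├───╴ │
│     │     │↓│↱ → ↓│
│ ╶─┬─┘ ╷ ┌─┘ │ ┌─╴ │
│   │   │ │↓ ↲│↑│↓ ↲│
│ ┌─┘ ┌─┘ │ ╶─┘ │ ╶─┤
│ │   │   │↳ → ↑│↳ ↓│
│ │ ┌─┴───┴───┬─┴─┐ │
│ │ │         │   │↓│
│ │ ╵ ╶─┐ ╶───┘ ╷ ╵ │
│ │     │       │  B│
└─┴─────┴───────┴───┘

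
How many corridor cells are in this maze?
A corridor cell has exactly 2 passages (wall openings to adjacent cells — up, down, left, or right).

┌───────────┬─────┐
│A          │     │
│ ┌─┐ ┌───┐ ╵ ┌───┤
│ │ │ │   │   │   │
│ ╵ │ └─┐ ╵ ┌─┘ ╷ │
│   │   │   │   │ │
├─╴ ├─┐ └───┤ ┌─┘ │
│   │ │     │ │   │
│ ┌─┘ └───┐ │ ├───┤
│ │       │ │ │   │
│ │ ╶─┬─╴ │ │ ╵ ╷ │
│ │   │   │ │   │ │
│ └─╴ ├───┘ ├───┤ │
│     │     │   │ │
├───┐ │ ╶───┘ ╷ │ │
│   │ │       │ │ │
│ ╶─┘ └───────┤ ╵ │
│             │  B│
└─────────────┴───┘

Counting cells with exactly 2 passages:
Total corridor cells: 67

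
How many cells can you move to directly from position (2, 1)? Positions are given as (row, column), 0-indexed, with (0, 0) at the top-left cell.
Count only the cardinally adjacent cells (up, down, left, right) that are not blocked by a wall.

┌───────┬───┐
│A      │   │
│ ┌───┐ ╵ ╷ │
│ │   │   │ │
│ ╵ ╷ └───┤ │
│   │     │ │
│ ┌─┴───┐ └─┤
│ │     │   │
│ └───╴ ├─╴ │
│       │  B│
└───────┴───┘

Checking passable neighbors of (2, 1):
Neighbors: (1, 1), (2, 0)
Count: 2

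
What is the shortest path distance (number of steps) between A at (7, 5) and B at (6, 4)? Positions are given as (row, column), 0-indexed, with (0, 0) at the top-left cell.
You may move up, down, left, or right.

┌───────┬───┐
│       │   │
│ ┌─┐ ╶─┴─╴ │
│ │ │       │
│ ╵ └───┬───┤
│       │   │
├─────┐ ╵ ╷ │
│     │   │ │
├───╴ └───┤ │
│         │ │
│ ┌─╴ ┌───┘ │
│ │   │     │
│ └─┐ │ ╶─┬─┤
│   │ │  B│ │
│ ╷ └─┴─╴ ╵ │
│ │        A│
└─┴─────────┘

Finding path from (7, 5) to (6, 4):
Path: (7,5) → (7,4) → (6,4)
Distance: 2 steps

Solution:

┌───────┬───┐
│       │   │
│ ┌─┐ ╶─┴─╴ │
│ │ │       │
│ ╵ └───┬───┤
│       │   │
├─────┐ ╵ ╷ │
│     │   │ │
├───╴ └───┤ │
│         │ │
│ ┌─╴ ┌───┘ │
│ │   │     │
│ └─┐ │ ╶─┬─┤
│   │ │  B│ │
│ ╷ └─┴─╴ ╵ │
│ │      ↑ A│
└─┴─────────┘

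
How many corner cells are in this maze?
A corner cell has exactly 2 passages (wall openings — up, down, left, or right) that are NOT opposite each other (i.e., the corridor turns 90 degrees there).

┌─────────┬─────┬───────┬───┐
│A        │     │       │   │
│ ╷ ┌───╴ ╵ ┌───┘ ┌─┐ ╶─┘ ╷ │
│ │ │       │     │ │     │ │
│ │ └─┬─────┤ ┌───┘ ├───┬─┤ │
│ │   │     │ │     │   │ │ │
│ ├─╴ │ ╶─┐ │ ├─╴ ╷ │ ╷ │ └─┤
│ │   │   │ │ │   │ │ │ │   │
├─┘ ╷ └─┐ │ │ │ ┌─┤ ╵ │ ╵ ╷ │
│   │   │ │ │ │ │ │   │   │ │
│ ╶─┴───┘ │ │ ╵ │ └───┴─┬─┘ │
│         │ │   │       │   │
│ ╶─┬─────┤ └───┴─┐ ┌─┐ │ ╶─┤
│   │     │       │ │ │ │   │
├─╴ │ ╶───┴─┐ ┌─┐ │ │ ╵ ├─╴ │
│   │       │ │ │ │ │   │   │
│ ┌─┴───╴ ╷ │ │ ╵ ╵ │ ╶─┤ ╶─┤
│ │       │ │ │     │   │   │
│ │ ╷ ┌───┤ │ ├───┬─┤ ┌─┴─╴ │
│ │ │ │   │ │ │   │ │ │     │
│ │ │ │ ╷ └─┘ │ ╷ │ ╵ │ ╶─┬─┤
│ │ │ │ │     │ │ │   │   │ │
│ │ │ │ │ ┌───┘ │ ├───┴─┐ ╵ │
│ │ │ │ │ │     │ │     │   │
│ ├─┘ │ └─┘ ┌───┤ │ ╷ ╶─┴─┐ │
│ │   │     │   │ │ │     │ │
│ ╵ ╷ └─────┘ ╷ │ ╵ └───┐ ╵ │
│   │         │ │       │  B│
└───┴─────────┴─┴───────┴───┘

Counting corner cells (2 non-opposite passages):
Total corners: 86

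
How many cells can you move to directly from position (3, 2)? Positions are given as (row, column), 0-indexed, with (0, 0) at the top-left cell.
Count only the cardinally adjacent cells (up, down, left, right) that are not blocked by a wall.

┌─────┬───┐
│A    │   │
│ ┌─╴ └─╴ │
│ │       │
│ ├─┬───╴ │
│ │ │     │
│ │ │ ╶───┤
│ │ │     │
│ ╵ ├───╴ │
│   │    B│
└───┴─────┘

Checking passable neighbors of (3, 2):
Neighbors: (2, 2), (3, 3)
Count: 2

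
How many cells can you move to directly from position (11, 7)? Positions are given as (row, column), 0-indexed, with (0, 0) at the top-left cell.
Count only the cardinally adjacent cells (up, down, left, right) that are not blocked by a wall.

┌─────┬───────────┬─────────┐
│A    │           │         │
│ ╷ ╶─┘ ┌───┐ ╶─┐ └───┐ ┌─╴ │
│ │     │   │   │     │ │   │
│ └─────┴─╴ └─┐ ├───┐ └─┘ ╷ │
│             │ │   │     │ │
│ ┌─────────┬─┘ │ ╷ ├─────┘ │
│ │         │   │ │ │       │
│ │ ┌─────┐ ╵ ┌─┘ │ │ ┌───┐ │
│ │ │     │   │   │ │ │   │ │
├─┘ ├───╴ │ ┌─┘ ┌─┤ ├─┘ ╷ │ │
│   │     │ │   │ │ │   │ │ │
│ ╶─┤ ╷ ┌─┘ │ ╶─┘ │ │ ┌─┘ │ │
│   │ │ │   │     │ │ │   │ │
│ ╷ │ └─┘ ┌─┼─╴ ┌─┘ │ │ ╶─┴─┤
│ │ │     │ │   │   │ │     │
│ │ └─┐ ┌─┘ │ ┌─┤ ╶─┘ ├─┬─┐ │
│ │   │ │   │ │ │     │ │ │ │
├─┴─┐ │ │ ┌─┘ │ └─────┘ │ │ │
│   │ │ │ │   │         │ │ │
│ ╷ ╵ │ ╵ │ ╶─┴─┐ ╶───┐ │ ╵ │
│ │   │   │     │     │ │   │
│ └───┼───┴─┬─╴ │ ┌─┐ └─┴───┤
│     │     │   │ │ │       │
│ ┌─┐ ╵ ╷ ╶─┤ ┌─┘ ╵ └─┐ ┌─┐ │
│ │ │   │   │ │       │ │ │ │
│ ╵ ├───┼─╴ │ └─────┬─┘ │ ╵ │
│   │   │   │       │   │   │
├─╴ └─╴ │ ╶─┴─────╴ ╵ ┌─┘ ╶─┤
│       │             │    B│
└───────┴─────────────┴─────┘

Checking passable neighbors of (11, 7):
Neighbors: (10, 7), (11, 6)
Count: 2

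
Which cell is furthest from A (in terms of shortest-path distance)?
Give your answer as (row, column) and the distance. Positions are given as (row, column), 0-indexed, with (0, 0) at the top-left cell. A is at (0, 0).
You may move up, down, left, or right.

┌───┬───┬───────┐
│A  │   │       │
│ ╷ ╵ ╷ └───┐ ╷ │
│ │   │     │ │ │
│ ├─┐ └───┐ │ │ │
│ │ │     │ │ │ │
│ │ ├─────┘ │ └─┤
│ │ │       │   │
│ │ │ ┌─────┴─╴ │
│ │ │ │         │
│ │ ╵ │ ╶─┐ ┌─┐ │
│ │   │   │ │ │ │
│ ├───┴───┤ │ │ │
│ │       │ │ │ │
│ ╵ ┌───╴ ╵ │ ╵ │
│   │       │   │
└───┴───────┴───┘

Computing BFS distances from A to all cells:
Furthest cell: (2, 7)
Distance: 27 steps

Path from A to the furthest cell:

┌───┬───┬───────┐
│A  │   │    ↱ ↓│
│ ╷ ╵ ╷ └───┐ ╷ │
│↓│   │     │↑│↓│
│ ├─┐ └───┐ │ │ │
│↓│ │     │ │↑│B│
│ │ ├─────┘ │ └─┤
│↓│ │       │↑ ↰│
│ │ │ ┌─────┴─╴ │
│↓│ │ │    ↱ → ↑│
│ │ ╵ │ ╶─┐ ┌─┐ │
│↓│   │   │↑│ │ │
│ ├───┴───┤ │ │ │
│↓│↱ → → ↓│↑│ │ │
│ ╵ ┌───╴ ╵ │ ╵ │
│↳ ↑│    ↳ ↑│   │
└───┴───────┴───┘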